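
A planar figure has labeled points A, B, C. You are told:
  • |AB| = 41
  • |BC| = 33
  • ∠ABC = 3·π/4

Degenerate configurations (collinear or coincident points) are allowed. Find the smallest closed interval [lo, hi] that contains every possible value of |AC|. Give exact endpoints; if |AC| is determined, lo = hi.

|AC| = √(1353·√(2) + 2770)  (≈ 68.4356)

|AB| ∈ {41}
|BC| ∈ {33}
|AC| ∈ {√(1353·√(2) + 2770)}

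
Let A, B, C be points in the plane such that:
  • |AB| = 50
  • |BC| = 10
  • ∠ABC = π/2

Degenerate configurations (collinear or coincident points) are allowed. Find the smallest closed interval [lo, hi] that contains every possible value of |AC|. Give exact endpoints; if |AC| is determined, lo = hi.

|AC| = 10·√(26)  (≈ 50.9902)

|AB| ∈ {50}
|BC| ∈ {10}
|AC| ∈ {10·√(26)}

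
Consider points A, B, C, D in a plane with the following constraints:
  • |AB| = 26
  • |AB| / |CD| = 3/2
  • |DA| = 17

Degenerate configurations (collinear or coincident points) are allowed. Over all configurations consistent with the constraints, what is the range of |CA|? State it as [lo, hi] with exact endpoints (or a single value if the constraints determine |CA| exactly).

|AB| ∈ {26}
|AD| ∈ {17}
|CD| ∈ {52/3}
|BD| ∈ [9, 43]
|AC| ∈ [1/3, 103/3]
|BC| ∈ [0, 181/3]

|CA| ∈ [1/3, 103/3]  (≈ [0.3333, 34.3333])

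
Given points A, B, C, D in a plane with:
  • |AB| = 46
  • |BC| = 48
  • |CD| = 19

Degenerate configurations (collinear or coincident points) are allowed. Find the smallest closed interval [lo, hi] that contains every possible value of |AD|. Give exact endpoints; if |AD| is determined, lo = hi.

|AB| ∈ {46}
|BC| ∈ {48}
|CD| ∈ {19}
|AC| ∈ [2, 94]
|BD| ∈ [29, 67]
|AD| ∈ [0, 113]

|AD| ∈ [0, 113]  (≈ [0.0000, 113.0000])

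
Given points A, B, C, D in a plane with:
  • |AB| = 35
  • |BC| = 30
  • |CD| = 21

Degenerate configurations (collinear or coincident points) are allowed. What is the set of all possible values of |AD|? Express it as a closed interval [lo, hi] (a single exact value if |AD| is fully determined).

|AD| ∈ [0, 86]  (≈ [0.0000, 86.0000])

|AB| ∈ {35}
|BC| ∈ {30}
|CD| ∈ {21}
|AC| ∈ [5, 65]
|BD| ∈ [9, 51]
|AD| ∈ [0, 86]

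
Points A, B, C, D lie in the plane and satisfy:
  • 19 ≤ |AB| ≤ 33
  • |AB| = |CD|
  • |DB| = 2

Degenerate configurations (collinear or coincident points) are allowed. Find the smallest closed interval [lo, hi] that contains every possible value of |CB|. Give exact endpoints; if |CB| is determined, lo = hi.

|CB| ∈ [17, 35]  (≈ [17.0000, 35.0000])

|AB| ∈ [19, 33]
|BD| ∈ {2}
|CD| ∈ [19, 33]
|AD| ∈ [17, 35]
|BC| ∈ [17, 35]
|AC| ∈ [0, 68]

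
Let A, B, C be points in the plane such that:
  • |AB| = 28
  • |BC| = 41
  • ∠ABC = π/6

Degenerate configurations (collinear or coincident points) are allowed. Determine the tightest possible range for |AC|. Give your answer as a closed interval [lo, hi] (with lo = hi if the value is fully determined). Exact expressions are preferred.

|AC| = √(2465 - 1148·√(3))  (≈ 21.8313)

|AB| ∈ {28}
|BC| ∈ {41}
|AC| ∈ {√(2465 - 1148·√(3))}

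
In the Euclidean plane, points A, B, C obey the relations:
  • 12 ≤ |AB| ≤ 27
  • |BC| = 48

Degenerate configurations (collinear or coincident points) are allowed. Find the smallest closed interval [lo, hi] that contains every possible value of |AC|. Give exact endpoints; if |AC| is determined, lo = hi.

|AB| ∈ [12, 27]
|BC| ∈ {48}
|AC| ∈ [21, 75]

|AC| ∈ [21, 75]  (≈ [21.0000, 75.0000])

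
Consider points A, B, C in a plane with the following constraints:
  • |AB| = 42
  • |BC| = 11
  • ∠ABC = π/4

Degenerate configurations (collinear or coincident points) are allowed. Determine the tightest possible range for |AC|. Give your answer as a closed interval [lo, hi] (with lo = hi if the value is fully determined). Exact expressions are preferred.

|AB| ∈ {42}
|BC| ∈ {11}
|AC| ∈ {√(1885 - 462·√(2))}

|AC| = √(1885 - 462·√(2))  (≈ 35.0946)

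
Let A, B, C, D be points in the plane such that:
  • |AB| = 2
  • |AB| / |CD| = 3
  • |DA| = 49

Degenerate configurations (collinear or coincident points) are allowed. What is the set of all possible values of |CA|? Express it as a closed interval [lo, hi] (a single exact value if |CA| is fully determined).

|CA| ∈ [145/3, 149/3]  (≈ [48.3333, 49.6667])

|AB| ∈ {2}
|AD| ∈ {49}
|CD| ∈ {2/3}
|BD| ∈ [47, 51]
|AC| ∈ [145/3, 149/3]
|BC| ∈ [139/3, 155/3]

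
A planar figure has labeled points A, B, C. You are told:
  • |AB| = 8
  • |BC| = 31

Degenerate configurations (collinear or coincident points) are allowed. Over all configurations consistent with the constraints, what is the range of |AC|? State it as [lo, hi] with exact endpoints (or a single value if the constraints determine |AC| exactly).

|AB| ∈ {8}
|BC| ∈ {31}
|AC| ∈ [23, 39]

|AC| ∈ [23, 39]  (≈ [23.0000, 39.0000])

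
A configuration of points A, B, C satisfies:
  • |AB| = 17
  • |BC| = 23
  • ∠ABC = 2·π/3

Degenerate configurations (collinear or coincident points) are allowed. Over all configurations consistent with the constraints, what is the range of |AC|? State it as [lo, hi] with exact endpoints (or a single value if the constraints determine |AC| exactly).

|AC| = √(1209)  (≈ 34.7707)

|AB| ∈ {17}
|BC| ∈ {23}
|AC| ∈ {√(1209)}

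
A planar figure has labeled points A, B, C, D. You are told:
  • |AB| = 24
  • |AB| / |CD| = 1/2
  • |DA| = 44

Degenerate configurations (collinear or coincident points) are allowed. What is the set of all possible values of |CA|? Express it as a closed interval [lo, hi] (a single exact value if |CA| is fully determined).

|AB| ∈ {24}
|AD| ∈ {44}
|CD| ∈ {48}
|BD| ∈ [20, 68]
|AC| ∈ [4, 92]
|BC| ∈ [0, 116]

|CA| ∈ [4, 92]  (≈ [4.0000, 92.0000])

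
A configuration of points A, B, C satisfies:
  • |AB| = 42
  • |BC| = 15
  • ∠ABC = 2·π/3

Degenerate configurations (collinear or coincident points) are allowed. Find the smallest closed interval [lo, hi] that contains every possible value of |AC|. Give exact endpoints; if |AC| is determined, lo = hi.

|AB| ∈ {42}
|BC| ∈ {15}
|AC| ∈ {3·√(291)}

|AC| = 3·√(291)  (≈ 51.1762)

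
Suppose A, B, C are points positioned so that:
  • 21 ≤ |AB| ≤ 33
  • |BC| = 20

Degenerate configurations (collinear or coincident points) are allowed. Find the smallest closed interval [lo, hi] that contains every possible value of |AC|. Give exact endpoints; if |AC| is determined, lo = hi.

|AC| ∈ [1, 53]  (≈ [1.0000, 53.0000])

|AB| ∈ [21, 33]
|BC| ∈ {20}
|AC| ∈ [1, 53]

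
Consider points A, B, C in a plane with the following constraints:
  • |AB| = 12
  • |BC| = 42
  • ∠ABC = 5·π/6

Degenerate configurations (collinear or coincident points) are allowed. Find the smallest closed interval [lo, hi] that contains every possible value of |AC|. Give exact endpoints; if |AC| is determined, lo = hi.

|AC| = 6·√(14·√(3) + 53)  (≈ 52.7347)

|AB| ∈ {12}
|BC| ∈ {42}
|AC| ∈ {6·√(14·√(3) + 53)}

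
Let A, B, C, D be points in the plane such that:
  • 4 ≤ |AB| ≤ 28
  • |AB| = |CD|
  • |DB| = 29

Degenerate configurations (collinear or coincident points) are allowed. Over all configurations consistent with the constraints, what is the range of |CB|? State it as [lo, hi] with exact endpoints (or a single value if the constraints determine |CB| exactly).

|AB| ∈ [4, 28]
|BD| ∈ {29}
|CD| ∈ [4, 28]
|AD| ∈ [1, 57]
|BC| ∈ [1, 57]
|AC| ∈ [0, 85]

|CB| ∈ [1, 57]  (≈ [1.0000, 57.0000])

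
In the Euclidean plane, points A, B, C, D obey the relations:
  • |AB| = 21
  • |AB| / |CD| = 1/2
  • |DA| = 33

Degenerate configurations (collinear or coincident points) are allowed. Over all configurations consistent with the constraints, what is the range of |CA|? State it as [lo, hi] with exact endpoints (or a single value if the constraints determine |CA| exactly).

|CA| ∈ [9, 75]  (≈ [9.0000, 75.0000])

|AB| ∈ {21}
|AD| ∈ {33}
|CD| ∈ {42}
|BD| ∈ [12, 54]
|AC| ∈ [9, 75]
|BC| ∈ [0, 96]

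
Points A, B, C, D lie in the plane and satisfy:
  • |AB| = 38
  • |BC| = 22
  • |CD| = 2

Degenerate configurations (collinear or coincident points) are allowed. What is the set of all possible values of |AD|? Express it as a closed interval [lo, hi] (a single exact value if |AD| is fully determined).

|AD| ∈ [14, 62]  (≈ [14.0000, 62.0000])

|AB| ∈ {38}
|BC| ∈ {22}
|CD| ∈ {2}
|AC| ∈ [16, 60]
|BD| ∈ [20, 24]
|AD| ∈ [14, 62]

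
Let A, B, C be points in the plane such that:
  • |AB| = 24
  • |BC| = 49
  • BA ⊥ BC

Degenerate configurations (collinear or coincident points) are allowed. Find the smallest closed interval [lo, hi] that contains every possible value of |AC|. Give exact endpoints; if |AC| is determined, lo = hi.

|AB| ∈ {24}
|BC| ∈ {49}
|AC| ∈ {√(2977)}

|AC| = √(2977)  (≈ 54.5619)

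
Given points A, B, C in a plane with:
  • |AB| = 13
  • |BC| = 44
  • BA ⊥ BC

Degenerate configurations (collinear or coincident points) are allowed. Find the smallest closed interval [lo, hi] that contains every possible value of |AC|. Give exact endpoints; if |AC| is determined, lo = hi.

|AB| ∈ {13}
|BC| ∈ {44}
|AC| ∈ {√(2105)}

|AC| = √(2105)  (≈ 45.8803)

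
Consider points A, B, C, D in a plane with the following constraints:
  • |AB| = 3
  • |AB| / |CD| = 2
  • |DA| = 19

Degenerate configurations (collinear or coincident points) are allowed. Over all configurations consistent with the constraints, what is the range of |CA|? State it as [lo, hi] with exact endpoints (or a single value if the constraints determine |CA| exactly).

|CA| ∈ [35/2, 41/2]  (≈ [17.5000, 20.5000])

|AB| ∈ {3}
|AD| ∈ {19}
|CD| ∈ {3/2}
|BD| ∈ [16, 22]
|AC| ∈ [35/2, 41/2]
|BC| ∈ [29/2, 47/2]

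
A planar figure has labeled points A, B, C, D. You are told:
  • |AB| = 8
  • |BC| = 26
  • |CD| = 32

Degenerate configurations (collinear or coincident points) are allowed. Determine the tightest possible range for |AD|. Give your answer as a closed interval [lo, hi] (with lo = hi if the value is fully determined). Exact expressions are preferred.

|AD| ∈ [0, 66]  (≈ [0.0000, 66.0000])

|AB| ∈ {8}
|BC| ∈ {26}
|CD| ∈ {32}
|AC| ∈ [18, 34]
|BD| ∈ [6, 58]
|AD| ∈ [0, 66]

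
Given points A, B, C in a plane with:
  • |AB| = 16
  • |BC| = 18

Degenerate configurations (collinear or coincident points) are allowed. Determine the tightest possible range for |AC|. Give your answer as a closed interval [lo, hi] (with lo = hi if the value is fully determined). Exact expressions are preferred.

|AC| ∈ [2, 34]  (≈ [2.0000, 34.0000])

|AB| ∈ {16}
|BC| ∈ {18}
|AC| ∈ [2, 34]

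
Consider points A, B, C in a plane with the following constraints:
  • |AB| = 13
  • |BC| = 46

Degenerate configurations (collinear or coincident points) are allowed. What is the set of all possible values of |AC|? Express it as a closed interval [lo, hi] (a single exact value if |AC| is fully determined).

|AC| ∈ [33, 59]  (≈ [33.0000, 59.0000])

|AB| ∈ {13}
|BC| ∈ {46}
|AC| ∈ [33, 59]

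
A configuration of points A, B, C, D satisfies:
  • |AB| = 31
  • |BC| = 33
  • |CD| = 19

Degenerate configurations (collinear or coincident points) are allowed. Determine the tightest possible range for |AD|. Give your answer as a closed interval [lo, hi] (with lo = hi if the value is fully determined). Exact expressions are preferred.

|AB| ∈ {31}
|BC| ∈ {33}
|CD| ∈ {19}
|AC| ∈ [2, 64]
|BD| ∈ [14, 52]
|AD| ∈ [0, 83]

|AD| ∈ [0, 83]  (≈ [0.0000, 83.0000])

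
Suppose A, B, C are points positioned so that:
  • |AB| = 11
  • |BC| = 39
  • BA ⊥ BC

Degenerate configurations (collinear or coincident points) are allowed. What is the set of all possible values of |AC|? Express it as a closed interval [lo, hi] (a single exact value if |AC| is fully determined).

|AB| ∈ {11}
|BC| ∈ {39}
|AC| ∈ {√(1642)}

|AC| = √(1642)  (≈ 40.5216)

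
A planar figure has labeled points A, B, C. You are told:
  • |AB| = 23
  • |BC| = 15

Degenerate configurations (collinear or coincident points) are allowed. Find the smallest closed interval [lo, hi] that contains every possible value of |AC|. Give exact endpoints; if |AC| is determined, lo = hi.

|AB| ∈ {23}
|BC| ∈ {15}
|AC| ∈ [8, 38]

|AC| ∈ [8, 38]  (≈ [8.0000, 38.0000])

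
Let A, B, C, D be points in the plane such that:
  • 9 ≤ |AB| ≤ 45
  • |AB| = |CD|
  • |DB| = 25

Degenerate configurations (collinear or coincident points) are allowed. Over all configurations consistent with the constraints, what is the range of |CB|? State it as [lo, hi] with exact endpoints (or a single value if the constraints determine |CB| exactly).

|CB| ∈ [0, 70]  (≈ [0.0000, 70.0000])

|AB| ∈ [9, 45]
|BD| ∈ {25}
|CD| ∈ [9, 45]
|AD| ∈ [0, 70]
|BC| ∈ [0, 70]
|AC| ∈ [0, 115]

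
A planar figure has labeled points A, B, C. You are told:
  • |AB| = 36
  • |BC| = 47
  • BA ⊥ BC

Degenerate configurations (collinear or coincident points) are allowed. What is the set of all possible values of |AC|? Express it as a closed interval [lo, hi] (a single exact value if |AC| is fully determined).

|AC| = √(3505)  (≈ 59.2030)

|AB| ∈ {36}
|BC| ∈ {47}
|AC| ∈ {√(3505)}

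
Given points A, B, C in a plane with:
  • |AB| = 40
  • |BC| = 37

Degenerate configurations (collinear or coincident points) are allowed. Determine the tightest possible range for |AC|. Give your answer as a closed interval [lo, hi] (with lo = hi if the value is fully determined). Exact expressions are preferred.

|AC| ∈ [3, 77]  (≈ [3.0000, 77.0000])

|AB| ∈ {40}
|BC| ∈ {37}
|AC| ∈ [3, 77]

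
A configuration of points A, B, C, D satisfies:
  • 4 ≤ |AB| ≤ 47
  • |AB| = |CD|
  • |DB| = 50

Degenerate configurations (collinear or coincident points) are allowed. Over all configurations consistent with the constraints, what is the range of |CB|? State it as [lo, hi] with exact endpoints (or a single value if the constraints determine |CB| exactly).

|CB| ∈ [3, 97]  (≈ [3.0000, 97.0000])

|AB| ∈ [4, 47]
|BD| ∈ {50}
|CD| ∈ [4, 47]
|AD| ∈ [3, 97]
|BC| ∈ [3, 97]
|AC| ∈ [0, 144]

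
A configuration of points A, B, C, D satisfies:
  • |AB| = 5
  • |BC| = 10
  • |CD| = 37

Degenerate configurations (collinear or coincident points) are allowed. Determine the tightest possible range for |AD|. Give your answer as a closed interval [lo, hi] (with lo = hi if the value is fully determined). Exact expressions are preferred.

|AB| ∈ {5}
|BC| ∈ {10}
|CD| ∈ {37}
|AC| ∈ [5, 15]
|BD| ∈ [27, 47]
|AD| ∈ [22, 52]

|AD| ∈ [22, 52]  (≈ [22.0000, 52.0000])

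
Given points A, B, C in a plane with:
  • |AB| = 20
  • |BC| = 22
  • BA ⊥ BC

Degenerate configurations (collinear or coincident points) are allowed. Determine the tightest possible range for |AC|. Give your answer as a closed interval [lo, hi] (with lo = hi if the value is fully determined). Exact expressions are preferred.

|AC| = 2·√(221)  (≈ 29.7321)

|AB| ∈ {20}
|BC| ∈ {22}
|AC| ∈ {2·√(221)}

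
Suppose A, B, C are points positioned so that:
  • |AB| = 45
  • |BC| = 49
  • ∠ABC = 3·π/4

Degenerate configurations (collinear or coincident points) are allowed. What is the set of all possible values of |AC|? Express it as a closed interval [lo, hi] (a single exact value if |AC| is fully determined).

|AC| = √(2205·√(2) + 4426)  (≈ 86.8582)

|AB| ∈ {45}
|BC| ∈ {49}
|AC| ∈ {√(2205·√(2) + 4426)}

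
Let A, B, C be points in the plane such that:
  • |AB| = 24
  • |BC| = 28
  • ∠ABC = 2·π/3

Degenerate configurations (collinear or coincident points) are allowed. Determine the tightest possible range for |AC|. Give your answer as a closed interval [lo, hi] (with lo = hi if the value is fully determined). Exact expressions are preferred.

|AB| ∈ {24}
|BC| ∈ {28}
|AC| ∈ {4·√(127)}

|AC| = 4·√(127)  (≈ 45.0777)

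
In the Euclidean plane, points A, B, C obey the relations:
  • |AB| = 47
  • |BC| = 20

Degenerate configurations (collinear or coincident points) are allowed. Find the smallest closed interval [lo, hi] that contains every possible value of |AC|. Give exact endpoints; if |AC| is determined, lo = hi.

|AC| ∈ [27, 67]  (≈ [27.0000, 67.0000])

|AB| ∈ {47}
|BC| ∈ {20}
|AC| ∈ [27, 67]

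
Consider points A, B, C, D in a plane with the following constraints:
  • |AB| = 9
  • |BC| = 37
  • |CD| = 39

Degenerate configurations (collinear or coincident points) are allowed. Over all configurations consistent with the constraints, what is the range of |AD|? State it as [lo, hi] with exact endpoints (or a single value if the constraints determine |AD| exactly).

|AD| ∈ [0, 85]  (≈ [0.0000, 85.0000])

|AB| ∈ {9}
|BC| ∈ {37}
|CD| ∈ {39}
|AC| ∈ [28, 46]
|BD| ∈ [2, 76]
|AD| ∈ [0, 85]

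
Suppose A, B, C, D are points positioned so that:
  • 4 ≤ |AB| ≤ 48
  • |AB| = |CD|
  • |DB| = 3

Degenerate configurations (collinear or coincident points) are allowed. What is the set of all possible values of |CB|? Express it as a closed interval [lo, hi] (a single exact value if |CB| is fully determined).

|AB| ∈ [4, 48]
|BD| ∈ {3}
|CD| ∈ [4, 48]
|AD| ∈ [1, 51]
|BC| ∈ [1, 51]
|AC| ∈ [0, 99]

|CB| ∈ [1, 51]  (≈ [1.0000, 51.0000])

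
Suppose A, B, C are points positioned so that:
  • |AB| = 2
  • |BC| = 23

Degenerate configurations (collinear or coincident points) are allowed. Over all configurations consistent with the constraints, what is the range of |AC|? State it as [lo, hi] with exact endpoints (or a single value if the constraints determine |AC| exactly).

|AC| ∈ [21, 25]  (≈ [21.0000, 25.0000])

|AB| ∈ {2}
|BC| ∈ {23}
|AC| ∈ [21, 25]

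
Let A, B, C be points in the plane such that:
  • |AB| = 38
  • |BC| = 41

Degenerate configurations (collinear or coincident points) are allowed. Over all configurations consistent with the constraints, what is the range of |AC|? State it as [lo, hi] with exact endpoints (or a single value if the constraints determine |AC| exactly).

|AB| ∈ {38}
|BC| ∈ {41}
|AC| ∈ [3, 79]

|AC| ∈ [3, 79]  (≈ [3.0000, 79.0000])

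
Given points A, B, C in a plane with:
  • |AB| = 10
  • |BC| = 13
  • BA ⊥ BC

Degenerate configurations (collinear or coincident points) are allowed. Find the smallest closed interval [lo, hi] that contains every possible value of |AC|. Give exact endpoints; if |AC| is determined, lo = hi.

|AB| ∈ {10}
|BC| ∈ {13}
|AC| ∈ {√(269)}

|AC| = √(269)  (≈ 16.4012)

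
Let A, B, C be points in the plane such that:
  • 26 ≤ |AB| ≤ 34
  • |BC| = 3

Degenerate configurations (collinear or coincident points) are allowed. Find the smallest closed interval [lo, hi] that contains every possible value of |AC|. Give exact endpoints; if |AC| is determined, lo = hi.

|AB| ∈ [26, 34]
|BC| ∈ {3}
|AC| ∈ [23, 37]

|AC| ∈ [23, 37]  (≈ [23.0000, 37.0000])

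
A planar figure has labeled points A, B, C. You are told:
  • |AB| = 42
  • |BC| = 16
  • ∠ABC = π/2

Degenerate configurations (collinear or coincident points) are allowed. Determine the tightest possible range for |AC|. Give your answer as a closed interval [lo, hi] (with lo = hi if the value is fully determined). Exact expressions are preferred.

|AB| ∈ {42}
|BC| ∈ {16}
|AC| ∈ {2·√(505)}

|AC| = 2·√(505)  (≈ 44.9444)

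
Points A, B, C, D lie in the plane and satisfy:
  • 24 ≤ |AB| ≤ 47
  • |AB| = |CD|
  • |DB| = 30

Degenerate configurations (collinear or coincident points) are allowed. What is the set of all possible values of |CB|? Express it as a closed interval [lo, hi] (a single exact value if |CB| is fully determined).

|AB| ∈ [24, 47]
|BD| ∈ {30}
|CD| ∈ [24, 47]
|AD| ∈ [0, 77]
|BC| ∈ [0, 77]
|AC| ∈ [0, 124]

|CB| ∈ [0, 77]  (≈ [0.0000, 77.0000])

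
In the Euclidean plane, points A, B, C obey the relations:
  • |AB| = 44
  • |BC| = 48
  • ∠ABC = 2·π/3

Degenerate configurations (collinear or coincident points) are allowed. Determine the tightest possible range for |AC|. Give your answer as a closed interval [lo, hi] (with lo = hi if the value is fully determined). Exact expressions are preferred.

|AB| ∈ {44}
|BC| ∈ {48}
|AC| ∈ {4·√(397)}

|AC| = 4·√(397)  (≈ 79.6994)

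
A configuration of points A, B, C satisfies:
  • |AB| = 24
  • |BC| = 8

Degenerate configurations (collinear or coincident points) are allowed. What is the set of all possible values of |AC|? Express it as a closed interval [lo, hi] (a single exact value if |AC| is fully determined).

|AC| ∈ [16, 32]  (≈ [16.0000, 32.0000])

|AB| ∈ {24}
|BC| ∈ {8}
|AC| ∈ [16, 32]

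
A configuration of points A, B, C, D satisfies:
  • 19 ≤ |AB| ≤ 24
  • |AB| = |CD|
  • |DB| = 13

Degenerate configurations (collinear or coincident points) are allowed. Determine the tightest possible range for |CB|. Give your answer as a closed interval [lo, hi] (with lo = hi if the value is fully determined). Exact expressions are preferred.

|CB| ∈ [6, 37]  (≈ [6.0000, 37.0000])

|AB| ∈ [19, 24]
|BD| ∈ {13}
|CD| ∈ [19, 24]
|AD| ∈ [6, 37]
|BC| ∈ [6, 37]
|AC| ∈ [0, 61]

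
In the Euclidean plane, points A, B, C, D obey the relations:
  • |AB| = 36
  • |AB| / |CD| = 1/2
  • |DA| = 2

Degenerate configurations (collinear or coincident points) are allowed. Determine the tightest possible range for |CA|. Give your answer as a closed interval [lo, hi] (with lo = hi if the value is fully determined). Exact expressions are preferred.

|AB| ∈ {36}
|AD| ∈ {2}
|CD| ∈ {72}
|BD| ∈ [34, 38]
|AC| ∈ [70, 74]
|BC| ∈ [34, 110]

|CA| ∈ [70, 74]  (≈ [70.0000, 74.0000])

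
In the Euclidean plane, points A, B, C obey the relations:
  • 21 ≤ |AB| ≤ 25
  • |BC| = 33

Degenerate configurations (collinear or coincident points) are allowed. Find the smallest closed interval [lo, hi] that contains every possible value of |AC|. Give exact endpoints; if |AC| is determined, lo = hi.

|AC| ∈ [8, 58]  (≈ [8.0000, 58.0000])

|AB| ∈ [21, 25]
|BC| ∈ {33}
|AC| ∈ [8, 58]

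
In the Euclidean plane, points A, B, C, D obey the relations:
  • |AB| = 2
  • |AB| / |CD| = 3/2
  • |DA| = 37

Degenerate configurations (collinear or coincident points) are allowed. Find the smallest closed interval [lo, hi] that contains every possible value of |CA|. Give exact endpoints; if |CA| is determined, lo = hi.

|CA| ∈ [107/3, 115/3]  (≈ [35.6667, 38.3333])

|AB| ∈ {2}
|AD| ∈ {37}
|CD| ∈ {4/3}
|BD| ∈ [35, 39]
|AC| ∈ [107/3, 115/3]
|BC| ∈ [101/3, 121/3]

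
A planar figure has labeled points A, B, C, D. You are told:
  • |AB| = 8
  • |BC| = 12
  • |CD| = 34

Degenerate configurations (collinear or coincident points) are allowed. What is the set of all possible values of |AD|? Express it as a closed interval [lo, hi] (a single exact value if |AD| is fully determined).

|AB| ∈ {8}
|BC| ∈ {12}
|CD| ∈ {34}
|AC| ∈ [4, 20]
|BD| ∈ [22, 46]
|AD| ∈ [14, 54]

|AD| ∈ [14, 54]  (≈ [14.0000, 54.0000])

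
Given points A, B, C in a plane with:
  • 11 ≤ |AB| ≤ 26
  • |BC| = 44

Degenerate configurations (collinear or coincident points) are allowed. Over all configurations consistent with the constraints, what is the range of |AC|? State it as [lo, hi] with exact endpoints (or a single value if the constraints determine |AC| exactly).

|AB| ∈ [11, 26]
|BC| ∈ {44}
|AC| ∈ [18, 70]

|AC| ∈ [18, 70]  (≈ [18.0000, 70.0000])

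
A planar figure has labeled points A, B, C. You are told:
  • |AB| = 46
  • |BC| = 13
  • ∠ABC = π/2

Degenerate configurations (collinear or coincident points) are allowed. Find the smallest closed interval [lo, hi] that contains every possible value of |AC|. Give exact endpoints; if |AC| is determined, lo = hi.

|AC| = √(2285)  (≈ 47.8017)

|AB| ∈ {46}
|BC| ∈ {13}
|AC| ∈ {√(2285)}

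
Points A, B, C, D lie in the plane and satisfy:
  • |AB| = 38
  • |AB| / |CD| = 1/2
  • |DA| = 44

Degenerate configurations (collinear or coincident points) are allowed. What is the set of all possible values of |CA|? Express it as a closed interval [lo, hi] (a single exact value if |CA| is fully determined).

|CA| ∈ [32, 120]  (≈ [32.0000, 120.0000])

|AB| ∈ {38}
|AD| ∈ {44}
|CD| ∈ {76}
|BD| ∈ [6, 82]
|AC| ∈ [32, 120]
|BC| ∈ [0, 158]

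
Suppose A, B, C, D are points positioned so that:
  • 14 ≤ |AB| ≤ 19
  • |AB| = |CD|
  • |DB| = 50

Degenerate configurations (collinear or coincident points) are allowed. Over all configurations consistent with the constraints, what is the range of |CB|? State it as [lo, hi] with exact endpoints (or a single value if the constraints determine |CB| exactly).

|AB| ∈ [14, 19]
|BD| ∈ {50}
|CD| ∈ [14, 19]
|AD| ∈ [31, 69]
|BC| ∈ [31, 69]
|AC| ∈ [12, 88]

|CB| ∈ [31, 69]  (≈ [31.0000, 69.0000])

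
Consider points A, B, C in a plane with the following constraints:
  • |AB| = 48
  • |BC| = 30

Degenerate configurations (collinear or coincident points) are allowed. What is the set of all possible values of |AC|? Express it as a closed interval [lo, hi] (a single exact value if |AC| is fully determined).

|AB| ∈ {48}
|BC| ∈ {30}
|AC| ∈ [18, 78]

|AC| ∈ [18, 78]  (≈ [18.0000, 78.0000])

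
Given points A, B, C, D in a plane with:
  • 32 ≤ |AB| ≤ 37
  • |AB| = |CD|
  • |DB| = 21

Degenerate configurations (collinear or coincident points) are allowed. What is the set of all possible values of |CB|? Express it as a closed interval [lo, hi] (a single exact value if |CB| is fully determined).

|AB| ∈ [32, 37]
|BD| ∈ {21}
|CD| ∈ [32, 37]
|AD| ∈ [11, 58]
|BC| ∈ [11, 58]
|AC| ∈ [0, 95]

|CB| ∈ [11, 58]  (≈ [11.0000, 58.0000])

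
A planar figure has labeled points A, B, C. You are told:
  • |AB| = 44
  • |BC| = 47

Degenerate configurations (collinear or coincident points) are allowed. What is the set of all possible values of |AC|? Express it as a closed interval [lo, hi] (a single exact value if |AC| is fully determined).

|AC| ∈ [3, 91]  (≈ [3.0000, 91.0000])

|AB| ∈ {44}
|BC| ∈ {47}
|AC| ∈ [3, 91]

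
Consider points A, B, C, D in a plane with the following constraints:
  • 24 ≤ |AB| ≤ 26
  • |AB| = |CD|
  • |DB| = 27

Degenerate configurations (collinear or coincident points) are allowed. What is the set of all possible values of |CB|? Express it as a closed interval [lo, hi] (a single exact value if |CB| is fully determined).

|AB| ∈ [24, 26]
|BD| ∈ {27}
|CD| ∈ [24, 26]
|AD| ∈ [1, 53]
|BC| ∈ [1, 53]
|AC| ∈ [0, 79]

|CB| ∈ [1, 53]  (≈ [1.0000, 53.0000])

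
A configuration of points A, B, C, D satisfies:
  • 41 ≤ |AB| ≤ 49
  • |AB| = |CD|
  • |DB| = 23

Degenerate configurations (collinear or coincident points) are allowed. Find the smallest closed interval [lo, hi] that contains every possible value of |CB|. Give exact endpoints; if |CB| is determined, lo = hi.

|CB| ∈ [18, 72]  (≈ [18.0000, 72.0000])

|AB| ∈ [41, 49]
|BD| ∈ {23}
|CD| ∈ [41, 49]
|AD| ∈ [18, 72]
|BC| ∈ [18, 72]
|AC| ∈ [0, 121]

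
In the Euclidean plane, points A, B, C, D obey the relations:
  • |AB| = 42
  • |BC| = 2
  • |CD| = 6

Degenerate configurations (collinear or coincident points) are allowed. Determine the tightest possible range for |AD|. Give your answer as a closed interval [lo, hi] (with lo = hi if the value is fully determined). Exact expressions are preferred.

|AD| ∈ [34, 50]  (≈ [34.0000, 50.0000])

|AB| ∈ {42}
|BC| ∈ {2}
|CD| ∈ {6}
|AC| ∈ [40, 44]
|BD| ∈ [4, 8]
|AD| ∈ [34, 50]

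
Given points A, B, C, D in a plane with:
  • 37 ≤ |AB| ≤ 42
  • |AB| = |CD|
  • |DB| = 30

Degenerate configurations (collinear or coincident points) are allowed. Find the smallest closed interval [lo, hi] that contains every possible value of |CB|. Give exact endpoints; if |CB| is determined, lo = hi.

|AB| ∈ [37, 42]
|BD| ∈ {30}
|CD| ∈ [37, 42]
|AD| ∈ [7, 72]
|BC| ∈ [7, 72]
|AC| ∈ [0, 114]

|CB| ∈ [7, 72]  (≈ [7.0000, 72.0000])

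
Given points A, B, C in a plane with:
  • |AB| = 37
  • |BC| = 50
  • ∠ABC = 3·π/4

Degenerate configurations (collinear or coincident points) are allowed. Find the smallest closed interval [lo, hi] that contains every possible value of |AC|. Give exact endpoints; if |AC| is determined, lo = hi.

|AC| = √(1850·√(2) + 3869)  (≈ 80.5313)

|AB| ∈ {37}
|BC| ∈ {50}
|AC| ∈ {√(1850·√(2) + 3869)}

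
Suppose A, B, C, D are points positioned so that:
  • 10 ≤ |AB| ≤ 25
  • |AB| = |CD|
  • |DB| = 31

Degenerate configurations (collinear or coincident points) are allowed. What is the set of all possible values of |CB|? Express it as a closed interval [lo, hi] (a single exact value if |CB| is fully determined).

|AB| ∈ [10, 25]
|BD| ∈ {31}
|CD| ∈ [10, 25]
|AD| ∈ [6, 56]
|BC| ∈ [6, 56]
|AC| ∈ [0, 81]

|CB| ∈ [6, 56]  (≈ [6.0000, 56.0000])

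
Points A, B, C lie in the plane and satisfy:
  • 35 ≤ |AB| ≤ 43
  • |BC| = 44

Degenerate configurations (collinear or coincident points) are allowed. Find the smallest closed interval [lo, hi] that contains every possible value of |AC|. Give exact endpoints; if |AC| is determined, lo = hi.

|AC| ∈ [1, 87]  (≈ [1.0000, 87.0000])

|AB| ∈ [35, 43]
|BC| ∈ {44}
|AC| ∈ [1, 87]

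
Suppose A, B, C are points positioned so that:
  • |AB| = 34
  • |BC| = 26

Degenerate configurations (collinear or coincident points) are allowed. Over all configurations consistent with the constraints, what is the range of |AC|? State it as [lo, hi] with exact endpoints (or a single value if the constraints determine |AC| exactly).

|AB| ∈ {34}
|BC| ∈ {26}
|AC| ∈ [8, 60]

|AC| ∈ [8, 60]  (≈ [8.0000, 60.0000])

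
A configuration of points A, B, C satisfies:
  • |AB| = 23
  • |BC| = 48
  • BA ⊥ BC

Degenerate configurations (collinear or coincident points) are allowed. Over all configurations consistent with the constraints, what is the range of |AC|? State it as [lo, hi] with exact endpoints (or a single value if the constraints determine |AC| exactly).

|AB| ∈ {23}
|BC| ∈ {48}
|AC| ∈ {√(2833)}

|AC| = √(2833)  (≈ 53.2259)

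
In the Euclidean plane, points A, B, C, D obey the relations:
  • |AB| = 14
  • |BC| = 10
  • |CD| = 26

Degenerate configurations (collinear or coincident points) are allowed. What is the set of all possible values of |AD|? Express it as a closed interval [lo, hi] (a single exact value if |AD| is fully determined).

|AD| ∈ [2, 50]  (≈ [2.0000, 50.0000])

|AB| ∈ {14}
|BC| ∈ {10}
|CD| ∈ {26}
|AC| ∈ [4, 24]
|BD| ∈ [16, 36]
|AD| ∈ [2, 50]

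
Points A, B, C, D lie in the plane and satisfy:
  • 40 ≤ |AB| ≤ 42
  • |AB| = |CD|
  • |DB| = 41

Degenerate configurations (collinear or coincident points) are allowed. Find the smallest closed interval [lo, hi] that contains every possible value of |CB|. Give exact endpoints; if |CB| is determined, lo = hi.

|CB| ∈ [0, 83]  (≈ [0.0000, 83.0000])

|AB| ∈ [40, 42]
|BD| ∈ {41}
|CD| ∈ [40, 42]
|AD| ∈ [0, 83]
|BC| ∈ [0, 83]
|AC| ∈ [0, 125]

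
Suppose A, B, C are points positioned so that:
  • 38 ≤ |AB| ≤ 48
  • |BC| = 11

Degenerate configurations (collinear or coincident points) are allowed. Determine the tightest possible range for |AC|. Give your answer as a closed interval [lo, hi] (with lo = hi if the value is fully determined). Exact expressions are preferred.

|AC| ∈ [27, 59]  (≈ [27.0000, 59.0000])

|AB| ∈ [38, 48]
|BC| ∈ {11}
|AC| ∈ [27, 59]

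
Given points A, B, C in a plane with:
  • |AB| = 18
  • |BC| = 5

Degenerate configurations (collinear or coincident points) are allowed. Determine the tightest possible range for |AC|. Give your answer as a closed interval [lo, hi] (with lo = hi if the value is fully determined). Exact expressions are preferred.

|AC| ∈ [13, 23]  (≈ [13.0000, 23.0000])

|AB| ∈ {18}
|BC| ∈ {5}
|AC| ∈ [13, 23]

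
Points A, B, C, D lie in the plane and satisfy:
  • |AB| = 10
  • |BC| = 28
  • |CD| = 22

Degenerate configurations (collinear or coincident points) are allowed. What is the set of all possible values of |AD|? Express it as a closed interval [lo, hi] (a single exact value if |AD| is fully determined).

|AD| ∈ [0, 60]  (≈ [0.0000, 60.0000])

|AB| ∈ {10}
|BC| ∈ {28}
|CD| ∈ {22}
|AC| ∈ [18, 38]
|BD| ∈ [6, 50]
|AD| ∈ [0, 60]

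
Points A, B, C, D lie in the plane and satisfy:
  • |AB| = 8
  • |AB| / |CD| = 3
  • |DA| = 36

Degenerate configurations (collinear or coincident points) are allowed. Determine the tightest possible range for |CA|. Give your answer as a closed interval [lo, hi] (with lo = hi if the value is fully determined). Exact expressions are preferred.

|AB| ∈ {8}
|AD| ∈ {36}
|CD| ∈ {8/3}
|BD| ∈ [28, 44]
|AC| ∈ [100/3, 116/3]
|BC| ∈ [76/3, 140/3]

|CA| ∈ [100/3, 116/3]  (≈ [33.3333, 38.6667])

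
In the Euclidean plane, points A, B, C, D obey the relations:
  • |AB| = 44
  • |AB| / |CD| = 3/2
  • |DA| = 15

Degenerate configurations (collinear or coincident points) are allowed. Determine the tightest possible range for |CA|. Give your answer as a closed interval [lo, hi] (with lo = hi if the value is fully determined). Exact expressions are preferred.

|AB| ∈ {44}
|AD| ∈ {15}
|CD| ∈ {88/3}
|BD| ∈ [29, 59]
|AC| ∈ [43/3, 133/3]
|BC| ∈ [0, 265/3]

|CA| ∈ [43/3, 133/3]  (≈ [14.3333, 44.3333])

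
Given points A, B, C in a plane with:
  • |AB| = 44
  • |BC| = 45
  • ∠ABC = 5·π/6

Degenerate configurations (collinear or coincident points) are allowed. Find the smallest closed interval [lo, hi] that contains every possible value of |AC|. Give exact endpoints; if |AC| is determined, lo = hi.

|AB| ∈ {44}
|BC| ∈ {45}
|AC| ∈ {√(1980·√(3) + 3961)}

|AC| = √(1980·√(3) + 3961)  (≈ 85.9678)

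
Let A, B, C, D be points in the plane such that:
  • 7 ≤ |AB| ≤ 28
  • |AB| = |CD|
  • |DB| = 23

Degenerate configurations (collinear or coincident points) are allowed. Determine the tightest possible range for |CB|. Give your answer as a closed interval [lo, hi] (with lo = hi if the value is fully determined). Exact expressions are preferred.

|CB| ∈ [0, 51]  (≈ [0.0000, 51.0000])

|AB| ∈ [7, 28]
|BD| ∈ {23}
|CD| ∈ [7, 28]
|AD| ∈ [0, 51]
|BC| ∈ [0, 51]
|AC| ∈ [0, 79]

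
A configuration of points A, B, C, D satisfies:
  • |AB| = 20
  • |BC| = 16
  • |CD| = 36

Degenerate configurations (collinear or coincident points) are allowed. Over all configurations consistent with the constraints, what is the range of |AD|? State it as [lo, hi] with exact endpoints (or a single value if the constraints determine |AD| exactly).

|AD| ∈ [0, 72]  (≈ [0.0000, 72.0000])

|AB| ∈ {20}
|BC| ∈ {16}
|CD| ∈ {36}
|AC| ∈ [4, 36]
|BD| ∈ [20, 52]
|AD| ∈ [0, 72]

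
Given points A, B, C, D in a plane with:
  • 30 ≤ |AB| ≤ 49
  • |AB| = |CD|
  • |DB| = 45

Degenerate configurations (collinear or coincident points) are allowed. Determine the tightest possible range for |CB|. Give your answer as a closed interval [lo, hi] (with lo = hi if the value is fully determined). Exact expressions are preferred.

|AB| ∈ [30, 49]
|BD| ∈ {45}
|CD| ∈ [30, 49]
|AD| ∈ [0, 94]
|BC| ∈ [0, 94]
|AC| ∈ [0, 143]

|CB| ∈ [0, 94]  (≈ [0.0000, 94.0000])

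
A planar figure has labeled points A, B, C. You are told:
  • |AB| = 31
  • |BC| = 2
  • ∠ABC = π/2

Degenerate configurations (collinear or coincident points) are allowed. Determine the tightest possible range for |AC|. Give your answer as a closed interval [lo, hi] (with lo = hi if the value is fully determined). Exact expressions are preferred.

|AB| ∈ {31}
|BC| ∈ {2}
|AC| ∈ {√(965)}

|AC| = √(965)  (≈ 31.0644)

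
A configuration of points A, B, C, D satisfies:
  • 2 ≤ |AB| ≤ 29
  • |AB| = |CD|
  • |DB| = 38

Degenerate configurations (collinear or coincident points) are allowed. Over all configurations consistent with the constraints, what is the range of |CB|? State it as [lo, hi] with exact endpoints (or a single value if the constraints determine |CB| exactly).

|CB| ∈ [9, 67]  (≈ [9.0000, 67.0000])

|AB| ∈ [2, 29]
|BD| ∈ {38}
|CD| ∈ [2, 29]
|AD| ∈ [9, 67]
|BC| ∈ [9, 67]
|AC| ∈ [0, 96]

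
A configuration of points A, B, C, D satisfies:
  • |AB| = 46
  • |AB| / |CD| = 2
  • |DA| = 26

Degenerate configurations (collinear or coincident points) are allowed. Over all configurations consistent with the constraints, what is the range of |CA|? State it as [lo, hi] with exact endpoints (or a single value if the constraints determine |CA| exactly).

|CA| ∈ [3, 49]  (≈ [3.0000, 49.0000])

|AB| ∈ {46}
|AD| ∈ {26}
|CD| ∈ {23}
|BD| ∈ [20, 72]
|AC| ∈ [3, 49]
|BC| ∈ [0, 95]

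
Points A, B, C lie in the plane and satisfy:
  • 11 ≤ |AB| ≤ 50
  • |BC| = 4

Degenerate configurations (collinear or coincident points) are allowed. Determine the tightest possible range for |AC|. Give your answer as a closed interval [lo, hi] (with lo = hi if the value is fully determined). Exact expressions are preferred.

|AB| ∈ [11, 50]
|BC| ∈ {4}
|AC| ∈ [7, 54]

|AC| ∈ [7, 54]  (≈ [7.0000, 54.0000])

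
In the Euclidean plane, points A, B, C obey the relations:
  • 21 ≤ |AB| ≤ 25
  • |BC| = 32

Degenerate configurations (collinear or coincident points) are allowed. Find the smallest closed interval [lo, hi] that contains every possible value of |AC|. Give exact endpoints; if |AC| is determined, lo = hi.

|AC| ∈ [7, 57]  (≈ [7.0000, 57.0000])

|AB| ∈ [21, 25]
|BC| ∈ {32}
|AC| ∈ [7, 57]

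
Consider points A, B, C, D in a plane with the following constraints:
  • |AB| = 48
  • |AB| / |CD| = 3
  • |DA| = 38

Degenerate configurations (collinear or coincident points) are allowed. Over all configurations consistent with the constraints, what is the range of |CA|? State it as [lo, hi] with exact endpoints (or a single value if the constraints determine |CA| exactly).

|AB| ∈ {48}
|AD| ∈ {38}
|CD| ∈ {16}
|BD| ∈ [10, 86]
|AC| ∈ [22, 54]
|BC| ∈ [0, 102]

|CA| ∈ [22, 54]  (≈ [22.0000, 54.0000])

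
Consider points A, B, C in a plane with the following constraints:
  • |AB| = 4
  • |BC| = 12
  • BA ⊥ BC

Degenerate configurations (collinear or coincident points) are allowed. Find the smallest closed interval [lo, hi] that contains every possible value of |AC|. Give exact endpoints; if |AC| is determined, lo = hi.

|AC| = 4·√(10)  (≈ 12.6491)

|AB| ∈ {4}
|BC| ∈ {12}
|AC| ∈ {4·√(10)}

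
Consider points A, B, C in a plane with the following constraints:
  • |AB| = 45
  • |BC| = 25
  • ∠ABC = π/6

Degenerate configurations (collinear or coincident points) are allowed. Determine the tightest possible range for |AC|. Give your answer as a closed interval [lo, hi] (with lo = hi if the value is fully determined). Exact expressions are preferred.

|AB| ∈ {45}
|BC| ∈ {25}
|AC| ∈ {5·√(106 - 45·√(3))}

|AC| = 5·√(106 - 45·√(3))  (≈ 26.4848)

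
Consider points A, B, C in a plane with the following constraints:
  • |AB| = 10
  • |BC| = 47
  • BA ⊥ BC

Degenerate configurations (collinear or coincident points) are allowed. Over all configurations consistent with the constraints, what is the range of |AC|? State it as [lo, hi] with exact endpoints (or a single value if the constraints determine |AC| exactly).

|AB| ∈ {10}
|BC| ∈ {47}
|AC| ∈ {√(2309)}

|AC| = √(2309)  (≈ 48.0521)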